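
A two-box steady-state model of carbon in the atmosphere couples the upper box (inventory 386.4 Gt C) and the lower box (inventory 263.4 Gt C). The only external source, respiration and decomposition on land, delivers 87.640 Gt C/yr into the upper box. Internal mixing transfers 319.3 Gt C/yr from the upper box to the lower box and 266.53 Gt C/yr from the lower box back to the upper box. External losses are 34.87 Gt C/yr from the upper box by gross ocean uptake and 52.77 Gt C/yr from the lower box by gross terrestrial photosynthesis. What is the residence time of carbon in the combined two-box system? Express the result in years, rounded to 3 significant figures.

7.41 yr

Treat the two boxes together as one reservoir: the mixing fluxes between them are internal recycling, so τ = ΣM / Σ(external losses).
M_total = 386.4 + 263.4 = 649.80 Gt C.
ΣF_external_out = 34.87 + 52.77 = 87.640 Gt C/yr.
τ = M_total / ΣF_ext = 649.80 / 87.640 = 7.414 yr.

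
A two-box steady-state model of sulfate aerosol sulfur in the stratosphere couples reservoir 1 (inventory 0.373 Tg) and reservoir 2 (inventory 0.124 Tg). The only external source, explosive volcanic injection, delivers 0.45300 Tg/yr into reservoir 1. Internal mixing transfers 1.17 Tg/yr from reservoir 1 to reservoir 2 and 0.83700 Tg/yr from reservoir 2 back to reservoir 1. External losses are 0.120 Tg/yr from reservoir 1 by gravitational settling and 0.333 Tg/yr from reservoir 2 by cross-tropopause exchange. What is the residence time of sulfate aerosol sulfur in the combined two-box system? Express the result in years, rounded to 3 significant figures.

For the system as a whole, the A↔B exchange is internal and contributes nothing to the throughput; only the external sinks remove mass.
M_total = 0.373 + 0.124 = 0.49700 Tg.
ΣF_external_out = 0.120 + 0.333 = 0.45300 Tg/yr.
τ = M_total / ΣF_ext = 0.49700 / 0.45300 = 1.097 yr.

1.10 yr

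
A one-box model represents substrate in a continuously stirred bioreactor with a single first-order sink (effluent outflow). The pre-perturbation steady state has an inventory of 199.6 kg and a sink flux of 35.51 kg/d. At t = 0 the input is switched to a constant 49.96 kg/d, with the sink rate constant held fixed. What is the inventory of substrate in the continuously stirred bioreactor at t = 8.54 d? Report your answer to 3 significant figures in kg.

263 kg

The sink rate constant is k = F₀/M₀ = 35.51/199.6 = 0.1779 d⁻¹.
Solving dM/dt = F₁ − kM with M(0) = M₀ gives M(t) = F₁/k + (M₀ − F₁/k)·e^(−kt).
F₁/k = 49.96/0.1779 = 280.82 kg; kt = 0.1779 × 8.54 = 1.519, e^(−kt) = 0.2189.
M(8.54) = 280.82 + (199.6 − 280.82) × 0.2189 = 280.82 − 17.78 = 263.05 kg.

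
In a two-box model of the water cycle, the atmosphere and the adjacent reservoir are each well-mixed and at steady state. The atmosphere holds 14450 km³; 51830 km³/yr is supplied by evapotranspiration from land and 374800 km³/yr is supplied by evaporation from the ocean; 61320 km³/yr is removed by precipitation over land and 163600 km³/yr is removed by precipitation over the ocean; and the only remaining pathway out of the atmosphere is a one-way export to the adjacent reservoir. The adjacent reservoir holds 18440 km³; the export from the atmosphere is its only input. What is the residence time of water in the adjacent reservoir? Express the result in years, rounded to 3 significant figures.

Balance the atmosphere: ΣF_in = 51830 + 374800 = 426630 km³/yr.
Export to the adjacent reservoir = ΣF_in − (61320 + 163600) = 201710 km³/yr.
At steady state the output of the adjacent reservoir equals its input, 201710 km³/yr.
τ = M / F = 18440 / 201710 = 0.09142 yr.

0.0914 yr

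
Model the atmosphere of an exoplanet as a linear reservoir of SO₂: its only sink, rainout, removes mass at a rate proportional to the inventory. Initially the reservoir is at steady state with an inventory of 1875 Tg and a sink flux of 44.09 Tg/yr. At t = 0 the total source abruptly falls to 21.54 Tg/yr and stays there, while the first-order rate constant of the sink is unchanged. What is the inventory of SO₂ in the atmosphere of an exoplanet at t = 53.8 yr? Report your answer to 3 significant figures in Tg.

1190 Tg

τ = M₀/F₀ = 1875/44.09 = 42.53 yr; rate constant k = 1/τ.
New steady state M_∞ = F₁/k = F₁·τ = 21.54 × 42.53 = 916.02 Tg.
M(t) = M_∞ + (M₀ − M_∞)·e^(−t/τ); t/τ = 53.8/42.53 = 1.265, so e^(−t/τ) = 0.2822.
M(t) = 916.02 + 959.0 × 0.2822 = 1186.7 Tg.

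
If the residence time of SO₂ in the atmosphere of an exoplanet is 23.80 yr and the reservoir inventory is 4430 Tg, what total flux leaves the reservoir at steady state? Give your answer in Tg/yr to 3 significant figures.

186 Tg/yr

F = M / τ = 4430 / 23.80 = 186.1 Tg/yr.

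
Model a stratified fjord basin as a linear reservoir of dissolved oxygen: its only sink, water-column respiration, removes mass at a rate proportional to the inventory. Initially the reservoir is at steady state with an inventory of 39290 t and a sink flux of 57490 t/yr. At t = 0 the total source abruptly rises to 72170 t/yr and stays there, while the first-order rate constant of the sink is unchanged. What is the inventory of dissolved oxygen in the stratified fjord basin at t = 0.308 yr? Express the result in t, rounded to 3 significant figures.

Residence time τ = M₀/F₀ = 0.6834 yr. The eventual steady state is M_∞ = M₀·(F₁/F₀) = 39290 × 72170/57490 = 49323 t.
The anomaly ΔM(t) = M(t) − M_∞ decays as ΔM₀·e^(−t/τ) with ΔM₀ = 39290 − 49323 = −10030 t.
At t = 0.308 yr, e^(−t/τ) = e^(−0.4507) = 0.6372, so ΔM = −6393 t and M = 49323 − 6393 = 42930 t.

42900 t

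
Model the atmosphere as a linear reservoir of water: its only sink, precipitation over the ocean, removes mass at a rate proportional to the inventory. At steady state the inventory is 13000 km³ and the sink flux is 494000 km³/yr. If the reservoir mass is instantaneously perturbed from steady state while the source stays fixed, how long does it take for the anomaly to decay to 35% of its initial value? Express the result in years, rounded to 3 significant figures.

For a linear reservoir the anomaly decays as exp(−t/τ) with τ = M/F = 13000/494000 = 0.02632 yr.
exp(−t/τ) = 0.35 ⇒ t = −τ ln(0.35) = 0.02632 × 1.050 = 0.02763 yr.

0.0276 yr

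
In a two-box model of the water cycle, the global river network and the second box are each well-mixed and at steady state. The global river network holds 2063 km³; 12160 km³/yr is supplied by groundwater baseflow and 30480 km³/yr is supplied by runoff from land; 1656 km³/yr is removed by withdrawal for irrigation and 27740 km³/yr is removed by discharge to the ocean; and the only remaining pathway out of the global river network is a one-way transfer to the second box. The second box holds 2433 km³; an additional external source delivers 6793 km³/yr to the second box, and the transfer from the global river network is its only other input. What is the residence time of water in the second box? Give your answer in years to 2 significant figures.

Balance the global river network: ΣF_in = 12160 + 30480 = 42640 km³/yr.
Transfer to the second box = ΣF_in − (1656 + 27740) = 13244 km³/yr.
Total input to the second box = 13244 + 6793 = 20037 km³/yr; at steady state this equals its total output.
τ = M / F = 2433 / 20037 = 0.1214 yr.

0.12 yr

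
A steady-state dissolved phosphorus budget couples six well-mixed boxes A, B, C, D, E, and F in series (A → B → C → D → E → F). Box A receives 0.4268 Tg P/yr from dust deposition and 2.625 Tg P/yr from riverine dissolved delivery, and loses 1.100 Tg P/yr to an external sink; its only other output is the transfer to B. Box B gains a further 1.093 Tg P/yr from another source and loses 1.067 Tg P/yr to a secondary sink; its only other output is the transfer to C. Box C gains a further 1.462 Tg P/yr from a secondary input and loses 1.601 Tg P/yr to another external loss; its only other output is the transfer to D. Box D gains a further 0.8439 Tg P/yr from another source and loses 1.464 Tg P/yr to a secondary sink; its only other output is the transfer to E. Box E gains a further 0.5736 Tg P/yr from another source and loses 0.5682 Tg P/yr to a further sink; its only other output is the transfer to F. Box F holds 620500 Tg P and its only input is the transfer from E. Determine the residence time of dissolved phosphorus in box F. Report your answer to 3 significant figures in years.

Box A: F(A→B) = (0.4268 + 2.625) − 1.100 = 1.9518 Tg P/yr.
Box B: F(B→C) = (1.9518 + 1.093) − 1.067 = 1.9778 Tg P/yr.
Box C: F(C→D) = (1.9778 + 1.462) − 1.601 = 1.8388 Tg P/yr.
Box D: F(D→E) = (1.8388 + 0.8439) − 1.464 = 1.2187 Tg P/yr.
Box E: F(E→F) = (1.2187 + 0.5736) − 0.5682 = 1.2241 Tg P/yr.
Box F throughput = its input = 1.2241 Tg P/yr; τ = 620500 / 1.2241 = 506900 yr.

507000 yr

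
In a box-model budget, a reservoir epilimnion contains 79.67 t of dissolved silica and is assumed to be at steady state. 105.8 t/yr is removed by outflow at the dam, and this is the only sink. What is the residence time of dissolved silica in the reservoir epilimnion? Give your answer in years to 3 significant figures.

0.753 yr

τ = M / F = 79.67 / 105.8 = 0.7530 yr.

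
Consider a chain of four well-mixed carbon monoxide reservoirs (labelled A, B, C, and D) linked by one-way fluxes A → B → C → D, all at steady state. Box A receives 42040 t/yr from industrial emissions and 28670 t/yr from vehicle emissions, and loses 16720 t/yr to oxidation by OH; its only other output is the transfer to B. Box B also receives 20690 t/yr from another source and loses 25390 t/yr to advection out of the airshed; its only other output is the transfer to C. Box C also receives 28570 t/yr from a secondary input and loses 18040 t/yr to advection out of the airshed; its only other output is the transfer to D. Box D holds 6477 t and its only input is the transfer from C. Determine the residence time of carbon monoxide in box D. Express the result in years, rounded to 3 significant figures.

Box A: F(A→B) = (42040 + 28670) − 16720 = 53990 t/yr.
Box B: F(B→C) = (53990 + 20690) − 25390 = 49290 t/yr.
Box C: F(C→D) = (49290 + 28570) − 18040 = 59820 t/yr.
Box D throughput = its input = 59820 t/yr; τ = 6477 / 59820 = 0.1083 yr.

0.108 yr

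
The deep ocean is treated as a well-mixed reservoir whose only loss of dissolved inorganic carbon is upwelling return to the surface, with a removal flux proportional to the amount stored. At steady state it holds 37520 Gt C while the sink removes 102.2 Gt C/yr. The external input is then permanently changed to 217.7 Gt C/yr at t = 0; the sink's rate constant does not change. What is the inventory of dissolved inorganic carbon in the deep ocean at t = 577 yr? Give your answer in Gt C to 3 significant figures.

τ = M₀/F₀ = 37520/102.2 = 367.1 yr; rate constant k = 1/τ.
New steady state M_∞ = F₁/k = F₁·τ = 217.7 × 367.1 = 79923 Gt C.
M(t) = M_∞ + (M₀ − M_∞)·e^(−t/τ); t/τ = 577/367.1 = 1.572, so e^(−t/τ) = 0.2077.
M(t) = 79923 − 42400 × 0.2077 = 71116 Gt C.

71100 Gt C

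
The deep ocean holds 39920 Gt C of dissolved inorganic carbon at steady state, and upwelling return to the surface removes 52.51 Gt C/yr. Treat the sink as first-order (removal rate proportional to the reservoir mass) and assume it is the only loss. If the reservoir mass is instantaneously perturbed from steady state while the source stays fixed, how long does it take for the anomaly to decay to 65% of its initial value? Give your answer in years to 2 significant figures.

330 yr

For a linear reservoir the anomaly decays as exp(−t/τ) with τ = M/F = 39920/52.51 = 760.2 yr.
exp(−t/τ) = 0.65 ⇒ t = −τ ln(0.65) = 760.2 × 0.4308 = 327.5 yr.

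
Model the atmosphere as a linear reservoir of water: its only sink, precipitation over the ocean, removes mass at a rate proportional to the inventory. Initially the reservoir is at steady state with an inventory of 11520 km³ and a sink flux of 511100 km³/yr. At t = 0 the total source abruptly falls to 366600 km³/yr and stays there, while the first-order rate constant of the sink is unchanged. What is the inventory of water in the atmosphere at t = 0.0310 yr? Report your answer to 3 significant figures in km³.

9090 km³

Residence time τ = M₀/F₀ = 0.02254 yr. The eventual steady state is M_∞ = M₀·(F₁/F₀) = 11520 × 366600/511100 = 8263.0 km³.
The anomaly ΔM(t) = M(t) − M_∞ decays as ΔM₀·e^(−t/τ) with ΔM₀ = 11520 − 8263.0 = 3257 km³.
At t = 0.0310 yr, e^(−t/τ) = e^(−1.375) = 0.2527, so ΔM = 823.2 km³ and M = 8263.0 + 823.2 = 9086.2 km³.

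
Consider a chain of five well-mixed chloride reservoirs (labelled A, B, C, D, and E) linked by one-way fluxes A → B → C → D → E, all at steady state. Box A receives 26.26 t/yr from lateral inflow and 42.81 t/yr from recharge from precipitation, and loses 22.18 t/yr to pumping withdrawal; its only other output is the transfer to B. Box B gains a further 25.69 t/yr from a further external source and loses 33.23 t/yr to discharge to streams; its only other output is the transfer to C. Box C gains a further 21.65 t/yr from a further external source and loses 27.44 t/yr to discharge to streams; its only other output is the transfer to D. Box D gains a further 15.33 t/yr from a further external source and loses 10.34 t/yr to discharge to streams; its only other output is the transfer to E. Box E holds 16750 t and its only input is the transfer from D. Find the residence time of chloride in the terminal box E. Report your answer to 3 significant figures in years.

Box A: F(A→B) = (26.26 + 42.81) − 22.18 = 46.890 t/yr.
Box B: F(B→C) = (46.890 + 25.69) − 33.23 = 39.350 t/yr.
Box C: F(C→D) = (39.350 + 21.65) − 27.44 = 33.560 t/yr.
Box D: F(D→E) = (33.560 + 15.33) − 10.34 = 38.550 t/yr.
Box E throughput = its input = 38.550 t/yr; τ = 16750 / 38.550 = 434.5 yr.

435 yr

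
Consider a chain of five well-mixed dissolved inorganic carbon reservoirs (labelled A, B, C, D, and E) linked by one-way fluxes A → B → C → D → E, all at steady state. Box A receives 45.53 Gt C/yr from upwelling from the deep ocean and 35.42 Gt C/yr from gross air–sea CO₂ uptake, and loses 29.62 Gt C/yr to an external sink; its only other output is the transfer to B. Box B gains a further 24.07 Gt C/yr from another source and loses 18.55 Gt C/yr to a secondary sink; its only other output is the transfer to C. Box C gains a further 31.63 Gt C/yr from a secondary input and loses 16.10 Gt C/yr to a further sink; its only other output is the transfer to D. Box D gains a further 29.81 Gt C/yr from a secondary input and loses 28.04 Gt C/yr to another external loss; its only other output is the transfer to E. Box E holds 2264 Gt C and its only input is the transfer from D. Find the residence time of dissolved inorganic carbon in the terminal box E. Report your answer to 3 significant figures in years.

30.5 yr

Box A: F(A→B) = (45.53 + 35.42) − 29.62 = 51.330 Gt C/yr.
Box B: F(B→C) = (51.330 + 24.07) − 18.55 = 56.850 Gt C/yr.
Box C: F(C→D) = (56.850 + 31.63) − 16.10 = 72.380 Gt C/yr.
Box D: F(D→E) = (72.380 + 29.81) − 28.04 = 74.150 Gt C/yr.
Box E throughput = its input = 74.150 Gt C/yr; τ = 2264 / 74.150 = 30.53 yr.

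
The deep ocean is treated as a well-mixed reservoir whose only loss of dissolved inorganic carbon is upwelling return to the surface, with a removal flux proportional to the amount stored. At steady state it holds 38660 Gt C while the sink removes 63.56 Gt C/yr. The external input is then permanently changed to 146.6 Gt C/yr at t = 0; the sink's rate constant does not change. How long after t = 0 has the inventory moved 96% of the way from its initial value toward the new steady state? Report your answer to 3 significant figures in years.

τ = M₀/F₀ = 38660/63.56 = 608.2 yr.
The remaining gap fraction is e^(−t/τ); 96% covered ⇒ e^(−t/τ) = 0.0400.
t = −τ ln(0.0400) = 608.2 × 3.219 = 1958 yr.

1960 yr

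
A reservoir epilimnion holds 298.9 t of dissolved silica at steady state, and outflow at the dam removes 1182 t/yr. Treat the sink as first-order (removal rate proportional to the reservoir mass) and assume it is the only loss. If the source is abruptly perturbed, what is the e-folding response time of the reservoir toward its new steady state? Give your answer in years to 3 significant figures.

For a linear reservoir the response time equals the residence time τ = M/F.
τ = 298.9 / 1182 = 0.2529 yr.

0.253 yr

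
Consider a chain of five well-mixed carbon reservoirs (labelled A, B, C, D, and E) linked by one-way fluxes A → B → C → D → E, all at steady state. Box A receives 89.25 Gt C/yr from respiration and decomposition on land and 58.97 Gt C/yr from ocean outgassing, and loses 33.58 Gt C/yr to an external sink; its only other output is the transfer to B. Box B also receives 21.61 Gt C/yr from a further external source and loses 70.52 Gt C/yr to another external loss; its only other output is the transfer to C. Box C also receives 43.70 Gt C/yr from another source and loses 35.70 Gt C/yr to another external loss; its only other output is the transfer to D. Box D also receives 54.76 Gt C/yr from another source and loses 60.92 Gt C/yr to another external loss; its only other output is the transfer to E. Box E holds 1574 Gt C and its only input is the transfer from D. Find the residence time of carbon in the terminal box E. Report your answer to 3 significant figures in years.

23.3 yr

Box A: F(A→B) = (89.25 + 58.97) − 33.58 = 114.64 Gt C/yr.
Box B: F(B→C) = (114.64 + 21.61) − 70.52 = 65.730 Gt C/yr.
Box C: F(C→D) = (65.730 + 43.70) − 35.70 = 73.730 Gt C/yr.
Box D: F(D→E) = (73.730 + 54.76) − 60.92 = 67.570 Gt C/yr.
Box E throughput = its input = 67.570 Gt C/yr; τ = 1574 / 67.570 = 23.29 yr.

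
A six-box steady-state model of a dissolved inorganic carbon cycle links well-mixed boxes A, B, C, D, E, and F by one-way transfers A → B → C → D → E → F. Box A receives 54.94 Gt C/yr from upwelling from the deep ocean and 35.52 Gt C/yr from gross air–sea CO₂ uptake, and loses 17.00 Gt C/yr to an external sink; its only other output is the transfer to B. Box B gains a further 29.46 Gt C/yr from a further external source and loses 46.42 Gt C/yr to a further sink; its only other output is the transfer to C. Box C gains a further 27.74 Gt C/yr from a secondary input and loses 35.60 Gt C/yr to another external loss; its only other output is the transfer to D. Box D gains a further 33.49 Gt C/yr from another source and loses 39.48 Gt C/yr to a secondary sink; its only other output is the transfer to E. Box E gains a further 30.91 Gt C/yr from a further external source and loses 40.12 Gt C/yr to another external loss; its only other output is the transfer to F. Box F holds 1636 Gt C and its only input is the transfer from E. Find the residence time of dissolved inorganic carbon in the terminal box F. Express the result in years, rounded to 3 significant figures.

Box A: F(A→B) = (54.94 + 35.52) − 17.00 = 73.460 Gt C/yr.
Box B: F(B→C) = (73.460 + 29.46) − 46.42 = 56.500 Gt C/yr.
Box C: F(C→D) = (56.500 + 27.74) − 35.60 = 48.640 Gt C/yr.
Box D: F(D→E) = (48.640 + 33.49) − 39.48 = 42.650 Gt C/yr.
Box E: F(E→F) = (42.650 + 30.91) − 40.12 = 33.440 Gt C/yr.
Box F throughput = its input = 33.440 Gt C/yr; τ = 1636 / 33.440 = 48.92 yr.

48.9 yr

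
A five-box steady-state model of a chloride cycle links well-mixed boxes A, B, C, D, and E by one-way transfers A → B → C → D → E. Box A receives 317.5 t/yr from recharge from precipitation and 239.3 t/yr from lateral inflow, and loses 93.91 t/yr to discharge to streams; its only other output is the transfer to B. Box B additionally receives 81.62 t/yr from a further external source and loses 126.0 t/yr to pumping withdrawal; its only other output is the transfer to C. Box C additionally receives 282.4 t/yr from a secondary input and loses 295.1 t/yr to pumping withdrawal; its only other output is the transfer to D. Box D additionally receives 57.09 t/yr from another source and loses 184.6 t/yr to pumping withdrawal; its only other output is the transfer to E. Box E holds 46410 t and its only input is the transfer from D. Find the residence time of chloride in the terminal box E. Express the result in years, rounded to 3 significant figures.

167 yr

Box A: F(A→B) = (317.5 + 239.3) − 93.91 = 462.89 t/yr.
Box B: F(B→C) = (462.89 + 81.62) − 126.0 = 418.51 t/yr.
Box C: F(C→D) = (418.51 + 282.4) − 295.1 = 405.81 t/yr.
Box D: F(D→E) = (405.81 + 57.09) − 184.6 = 278.30 t/yr.
Box E throughput = its input = 278.30 t/yr; τ = 46410 / 278.30 = 166.8 yr.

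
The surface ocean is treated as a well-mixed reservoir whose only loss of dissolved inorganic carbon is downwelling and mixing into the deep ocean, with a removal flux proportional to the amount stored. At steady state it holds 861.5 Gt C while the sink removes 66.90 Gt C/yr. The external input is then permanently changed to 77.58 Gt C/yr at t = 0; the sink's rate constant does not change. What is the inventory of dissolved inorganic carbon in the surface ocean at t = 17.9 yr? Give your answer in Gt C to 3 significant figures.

965 Gt C

τ = M₀/F₀ = 861.5/66.90 = 12.88 yr; rate constant k = 1/τ.
New steady state M_∞ = F₁/k = F₁·τ = 77.58 × 12.88 = 999.03 Gt C.
M(t) = M_∞ + (M₀ − M_∞)·e^(−t/τ); t/τ = 17.9/12.88 = 1.390, so e^(−t/τ) = 0.2491.
M(t) = 999.03 − 137.5 × 0.2491 = 964.78 Gt C.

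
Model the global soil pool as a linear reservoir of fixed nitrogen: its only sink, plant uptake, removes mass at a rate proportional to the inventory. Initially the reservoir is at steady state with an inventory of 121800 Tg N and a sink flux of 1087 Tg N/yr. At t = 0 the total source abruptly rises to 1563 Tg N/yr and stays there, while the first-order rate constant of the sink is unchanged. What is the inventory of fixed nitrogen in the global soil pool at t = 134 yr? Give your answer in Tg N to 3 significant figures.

159000 Tg N

Residence time τ = M₀/F₀ = 112.1 yr. The eventual steady state is M_∞ = M₀·(F₁/F₀) = 121800 × 1563/1087 = 175140 Tg N.
The anomaly ΔM(t) = M(t) − M_∞ decays as ΔM₀·e^(−t/τ) with ΔM₀ = 121800 − 175140 = −53340 Tg N.
At t = 134 yr, e^(−t/τ) = e^(−1.196) = 0.3024, so ΔM = −16130 Tg N and M = 175140 − 16130 = 159010 Tg N.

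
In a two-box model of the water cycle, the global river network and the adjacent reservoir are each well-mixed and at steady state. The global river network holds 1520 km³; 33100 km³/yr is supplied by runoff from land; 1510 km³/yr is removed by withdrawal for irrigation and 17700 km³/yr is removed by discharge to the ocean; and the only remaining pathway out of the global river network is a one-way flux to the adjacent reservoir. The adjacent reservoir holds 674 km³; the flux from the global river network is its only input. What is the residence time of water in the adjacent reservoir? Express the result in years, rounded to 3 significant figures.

0.0485 yr

Balance the global river network: ΣF_in = 33100 km³/yr.
Flux to the adjacent reservoir = ΣF_in − (1510 + 17700) = 13890 km³/yr.
At steady state the output of the adjacent reservoir equals its input, 13890 km³/yr.
τ = M / F = 674 / 13890 = 0.04852 yr.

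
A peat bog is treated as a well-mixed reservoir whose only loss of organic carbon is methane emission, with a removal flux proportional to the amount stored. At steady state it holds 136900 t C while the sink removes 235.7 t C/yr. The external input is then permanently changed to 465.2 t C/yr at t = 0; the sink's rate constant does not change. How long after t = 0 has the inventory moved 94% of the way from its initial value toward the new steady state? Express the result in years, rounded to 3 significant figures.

1630 yr

τ = M₀/F₀ = 136900/235.7 = 580.8 yr.
The remaining gap fraction is e^(−t/τ); 94% covered ⇒ e^(−t/τ) = 0.0600.
t = −τ ln(0.0600) = 580.8 × 2.813 = 1634 yr.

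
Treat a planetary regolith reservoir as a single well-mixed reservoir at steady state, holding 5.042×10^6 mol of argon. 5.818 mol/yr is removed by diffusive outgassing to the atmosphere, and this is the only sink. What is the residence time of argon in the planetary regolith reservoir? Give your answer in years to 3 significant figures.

867000 yr

τ = M / F = 5.042×10^6 / 5.818 = 866600 yr.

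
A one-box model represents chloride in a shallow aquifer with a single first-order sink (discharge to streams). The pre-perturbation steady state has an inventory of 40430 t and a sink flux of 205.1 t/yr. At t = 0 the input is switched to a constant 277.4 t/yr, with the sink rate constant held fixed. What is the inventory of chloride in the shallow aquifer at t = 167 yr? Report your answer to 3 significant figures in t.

48600 t

τ = M₀/F₀ = 40430/205.1 = 197.1 yr; rate constant k = 1/τ.
New steady state M_∞ = F₁/k = F₁·τ = 277.4 × 197.1 = 54682 t.
M(t) = M_∞ + (M₀ − M_∞)·e^(−t/τ); t/τ = 167/197.1 = 0.8472, so e^(−t/τ) = 0.4286.
M(t) = 54682 − 14250 × 0.4286 = 48573 t.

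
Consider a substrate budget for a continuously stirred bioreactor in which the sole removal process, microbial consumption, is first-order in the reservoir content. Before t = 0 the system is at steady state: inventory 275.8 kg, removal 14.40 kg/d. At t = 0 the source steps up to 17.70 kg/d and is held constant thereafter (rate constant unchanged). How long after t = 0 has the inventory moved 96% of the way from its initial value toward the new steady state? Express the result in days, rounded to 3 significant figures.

τ = M₀/F₀ = 275.8/14.40 = 19.15 d.
The remaining gap fraction is e^(−t/τ); 96% covered ⇒ e^(−t/τ) = 0.0400.
t = −τ ln(0.0400) = 19.15 × 3.219 = 61.65 d.

61.7 d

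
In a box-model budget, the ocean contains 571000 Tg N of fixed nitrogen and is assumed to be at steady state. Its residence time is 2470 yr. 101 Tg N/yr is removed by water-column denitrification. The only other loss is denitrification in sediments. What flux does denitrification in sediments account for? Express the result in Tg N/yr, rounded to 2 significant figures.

130 Tg N/yr

Total removal F = M/τ = 571000 / 2470 = 231.2 Tg N/yr.
Denitrification in sediments = F − (101) = 231.2 − 101.0 = 130.2 Tg N/yr.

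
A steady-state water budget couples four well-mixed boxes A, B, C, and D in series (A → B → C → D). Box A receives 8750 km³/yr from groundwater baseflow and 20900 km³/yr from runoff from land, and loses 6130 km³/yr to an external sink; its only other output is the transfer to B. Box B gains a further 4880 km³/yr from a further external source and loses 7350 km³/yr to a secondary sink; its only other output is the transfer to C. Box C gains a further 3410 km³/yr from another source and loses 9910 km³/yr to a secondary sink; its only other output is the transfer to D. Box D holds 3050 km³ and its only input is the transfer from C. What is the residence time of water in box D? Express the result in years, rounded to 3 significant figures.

Box A: F(A→B) = (8750 + 20900) − 6130 = 23520 km³/yr.
Box B: F(B→C) = (23520 + 4880) − 7350 = 21050 km³/yr.
Box C: F(C→D) = (21050 + 3410) − 9910 = 14550 km³/yr.
Box D throughput = its input = 14550 km³/yr; τ = 3050 / 14550 = 0.2096 yr.

0.210 yr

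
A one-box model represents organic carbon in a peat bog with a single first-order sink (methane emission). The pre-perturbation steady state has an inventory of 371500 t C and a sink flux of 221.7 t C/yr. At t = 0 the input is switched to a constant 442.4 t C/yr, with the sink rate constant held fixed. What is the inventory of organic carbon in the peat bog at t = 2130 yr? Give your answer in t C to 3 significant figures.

The sink rate constant is k = F₀/M₀ = 221.7/371500 = 0.0005968 yr⁻¹.
Solving dM/dt = F₁ − kM with M(0) = M₀ gives M(t) = F₁/k + (M₀ − F₁/k)·e^(−kt).
F₁/k = 442.4/0.0005968 = 741320 t C; kt = 0.0005968 × 2130 = 1.271, e^(−kt) = 0.2805.
M(2130) = 741320 + (371500 − 741320) × 0.2805 = 741320 − 103700 = 637580 t C.

638000 t C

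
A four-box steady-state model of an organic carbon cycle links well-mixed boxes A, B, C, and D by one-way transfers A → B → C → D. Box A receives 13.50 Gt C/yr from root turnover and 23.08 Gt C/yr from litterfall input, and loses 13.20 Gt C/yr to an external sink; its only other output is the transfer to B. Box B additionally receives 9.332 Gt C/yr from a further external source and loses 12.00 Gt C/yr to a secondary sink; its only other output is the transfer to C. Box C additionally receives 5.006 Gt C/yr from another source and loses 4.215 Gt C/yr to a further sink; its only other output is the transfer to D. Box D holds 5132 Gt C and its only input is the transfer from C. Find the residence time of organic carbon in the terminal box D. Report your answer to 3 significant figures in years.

239 yr

Box A: F(A→B) = (13.50 + 23.08) − 13.20 = 23.380 Gt C/yr.
Box B: F(B→C) = (23.380 + 9.332) − 12.00 = 20.712 Gt C/yr.
Box C: F(C→D) = (20.712 + 5.006) − 4.215 = 21.503 Gt C/yr.
Box D throughput = its input = 21.503 Gt C/yr; τ = 5132 / 21.503 = 238.7 yr.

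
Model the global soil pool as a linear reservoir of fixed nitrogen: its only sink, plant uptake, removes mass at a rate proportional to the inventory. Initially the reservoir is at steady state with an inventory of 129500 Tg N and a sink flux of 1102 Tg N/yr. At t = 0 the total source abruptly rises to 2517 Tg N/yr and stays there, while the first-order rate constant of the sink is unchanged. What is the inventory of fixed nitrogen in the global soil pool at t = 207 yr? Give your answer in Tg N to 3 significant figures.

267000 Tg N

The sink rate constant is k = F₀/M₀ = 1102/129500 = 0.008510 yr⁻¹.
Solving dM/dt = F₁ − kM with M(0) = M₀ gives M(t) = F₁/k + (M₀ − F₁/k)·e^(−kt).
F₁/k = 2517/0.008510 = 295780 Tg N; kt = 0.008510 × 207 = 1.761, e^(−kt) = 0.1718.
M(207) = 295780 + (129500 − 295780) × 0.1718 = 295780 − 28570 = 267220 Tg N.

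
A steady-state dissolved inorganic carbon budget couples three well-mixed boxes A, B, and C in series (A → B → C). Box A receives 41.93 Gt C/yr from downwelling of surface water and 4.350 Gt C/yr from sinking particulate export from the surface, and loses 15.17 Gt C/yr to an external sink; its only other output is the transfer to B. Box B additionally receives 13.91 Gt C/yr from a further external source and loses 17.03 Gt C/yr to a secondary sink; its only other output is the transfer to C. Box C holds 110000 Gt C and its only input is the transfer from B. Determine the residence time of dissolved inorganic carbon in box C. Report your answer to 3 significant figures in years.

Box A: F(A→B) = (41.93 + 4.350) − 15.17 = 31.110 Gt C/yr.
Box B: F(B→C) = (31.110 + 13.91) − 17.03 = 27.990 Gt C/yr.
Box C throughput = its input = 27.990 Gt C/yr; τ = 110000 / 27.990 = 3930 yr.

3930 yr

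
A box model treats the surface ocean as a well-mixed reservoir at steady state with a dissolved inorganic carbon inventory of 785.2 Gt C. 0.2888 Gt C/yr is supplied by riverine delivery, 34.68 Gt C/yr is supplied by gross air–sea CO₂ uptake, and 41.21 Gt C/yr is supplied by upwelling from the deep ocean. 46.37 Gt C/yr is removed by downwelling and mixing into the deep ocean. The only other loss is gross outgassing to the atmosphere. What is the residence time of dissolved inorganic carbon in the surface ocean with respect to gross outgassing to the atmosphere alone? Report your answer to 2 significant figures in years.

At steady state ΣF_in = ΣF_out.
ΣF_in = 0.2888 + 34.68 + 41.21 = 76.179 Gt C/yr.
Gross outgassing to the atmosphere flux = ΣF_in − (46.37) = 76.179 − 46.37 = 29.81 Gt C/yr.
τ = M / F = 785.2 / 29.81 = 26.34 yr.

26 yr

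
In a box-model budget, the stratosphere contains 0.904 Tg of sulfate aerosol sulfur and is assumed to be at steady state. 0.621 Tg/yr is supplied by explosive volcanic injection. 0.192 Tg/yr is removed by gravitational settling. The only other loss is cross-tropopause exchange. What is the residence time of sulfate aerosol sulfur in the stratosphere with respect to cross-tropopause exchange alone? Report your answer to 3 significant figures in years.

At steady state ΣF_in = ΣF_out.
ΣF_in = 0.62100 Tg/yr.
Cross-tropopause exchange flux = ΣF_in − (0.192) = 0.62100 − 0.1920 = 0.4290 Tg/yr.
τ = M / F = 0.904 / 0.4290 = 2.107 yr.

2.11 yr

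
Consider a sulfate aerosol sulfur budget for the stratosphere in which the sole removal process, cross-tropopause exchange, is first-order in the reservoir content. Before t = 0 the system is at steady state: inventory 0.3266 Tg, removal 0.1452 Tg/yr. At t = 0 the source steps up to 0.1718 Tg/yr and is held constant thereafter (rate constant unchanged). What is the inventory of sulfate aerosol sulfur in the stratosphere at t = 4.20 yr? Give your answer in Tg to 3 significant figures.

Residence time τ = M₀/F₀ = 2.249 yr. The eventual steady state is M_∞ = M₀·(F₁/F₀) = 0.3266 × 0.1718/0.1452 = 0.38643 Tg.
The anomaly ΔM(t) = M(t) − M_∞ decays as ΔM₀·e^(−t/τ) with ΔM₀ = 0.3266 − 0.38643 = −0.05983 Tg.
At t = 4.20 yr, e^(−t/τ) = e^(−1.867) = 0.1545, so ΔM = −0.009247 Tg and M = 0.38643 − 0.009247 = 0.37718 Tg.

0.377 Tg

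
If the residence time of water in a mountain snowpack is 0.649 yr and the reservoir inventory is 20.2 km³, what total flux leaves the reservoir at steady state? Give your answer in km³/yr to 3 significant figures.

F = M / τ = 20.2 / 0.649 = 31.12 km³/yr.

31.1 km³/yr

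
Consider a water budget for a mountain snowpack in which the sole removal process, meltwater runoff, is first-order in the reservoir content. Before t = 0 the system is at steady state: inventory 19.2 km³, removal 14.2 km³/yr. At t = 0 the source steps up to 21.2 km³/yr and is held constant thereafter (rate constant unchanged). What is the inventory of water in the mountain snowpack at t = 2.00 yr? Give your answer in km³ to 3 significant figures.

Residence time τ = M₀/F₀ = 1.352 yr. The eventual steady state is M_∞ = M₀·(F₁/F₀) = 19.2 × 21.2/14.2 = 28.665 km³.
The anomaly ΔM(t) = M(t) − M_∞ decays as ΔM₀·e^(−t/τ) with ΔM₀ = 19.2 − 28.665 = −9.465 km³.
At t = 2.00 yr, e^(−t/τ) = e^(−1.479) = 0.2278, so ΔM = −2.156 km³ and M = 28.665 − 2.156 = 26.508 km³.

26.5 km³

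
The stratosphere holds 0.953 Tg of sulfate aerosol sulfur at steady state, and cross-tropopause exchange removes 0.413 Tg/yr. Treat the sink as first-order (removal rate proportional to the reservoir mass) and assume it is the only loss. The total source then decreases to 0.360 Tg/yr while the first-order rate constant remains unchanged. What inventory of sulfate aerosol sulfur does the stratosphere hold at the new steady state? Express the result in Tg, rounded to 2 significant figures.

Rate constant k = F/M = 0.413 / 0.953 = 0.4334 yr⁻¹.
At the new steady state, source = k·M_new ⇒ M_new = 0.360 / 0.4334 = 0.8307 Tg.
(Equivalently M_new = M × F_new/F_old = 0.953 × 0.360/0.413.)

0.83 Tg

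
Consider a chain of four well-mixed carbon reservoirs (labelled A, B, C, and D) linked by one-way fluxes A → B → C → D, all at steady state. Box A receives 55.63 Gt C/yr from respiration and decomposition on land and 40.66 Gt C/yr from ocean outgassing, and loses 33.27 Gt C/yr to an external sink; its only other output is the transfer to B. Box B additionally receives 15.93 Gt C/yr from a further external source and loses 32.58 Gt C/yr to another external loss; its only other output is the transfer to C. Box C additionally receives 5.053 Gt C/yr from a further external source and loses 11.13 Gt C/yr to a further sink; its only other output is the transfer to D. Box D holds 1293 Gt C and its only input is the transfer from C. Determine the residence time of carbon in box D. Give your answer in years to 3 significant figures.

Box A: F(A→B) = (55.63 + 40.66) − 33.27 = 63.020 Gt C/yr.
Box B: F(B→C) = (63.020 + 15.93) − 32.58 = 46.370 Gt C/yr.
Box C: F(C→D) = (46.370 + 5.053) − 11.13 = 40.293 Gt C/yr.
Box D throughput = its input = 40.293 Gt C/yr; τ = 1293 / 40.293 = 32.09 yr.

32.1 yr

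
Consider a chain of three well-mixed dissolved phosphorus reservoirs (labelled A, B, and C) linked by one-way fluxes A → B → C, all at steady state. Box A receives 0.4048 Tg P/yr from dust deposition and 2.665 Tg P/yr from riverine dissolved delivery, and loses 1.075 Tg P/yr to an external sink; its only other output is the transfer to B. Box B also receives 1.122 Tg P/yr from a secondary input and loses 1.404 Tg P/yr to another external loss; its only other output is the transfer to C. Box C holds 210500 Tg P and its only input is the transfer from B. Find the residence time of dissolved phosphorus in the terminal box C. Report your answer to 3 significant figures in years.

Box A: F(A→B) = (0.4048 + 2.665) − 1.075 = 1.9948 Tg P/yr.
Box B: F(B→C) = (1.9948 + 1.122) − 1.404 = 1.7128 Tg P/yr.
Box C throughput = its input = 1.7128 Tg P/yr; τ = 210500 / 1.7128 = 122900 yr.

123000 yr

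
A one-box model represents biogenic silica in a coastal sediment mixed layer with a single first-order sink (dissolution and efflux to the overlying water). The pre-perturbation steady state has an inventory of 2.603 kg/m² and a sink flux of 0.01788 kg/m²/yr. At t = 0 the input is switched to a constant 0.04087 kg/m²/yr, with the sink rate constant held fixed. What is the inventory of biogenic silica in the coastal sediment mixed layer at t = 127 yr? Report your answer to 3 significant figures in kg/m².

τ = M₀/F₀ = 2.603/0.01788 = 145.6 yr; rate constant k = 1/τ.
New steady state M_∞ = F₁/k = F₁·τ = 0.04087 × 145.6 = 5.9499 kg/m².
M(t) = M_∞ + (M₀ − M_∞)·e^(−t/τ); t/τ = 127/145.6 = 0.8724, so e^(−t/τ) = 0.4180.
M(t) = 5.9499 − 3.347 × 0.4180 = 4.5510 kg/m².

4.55 kg/m²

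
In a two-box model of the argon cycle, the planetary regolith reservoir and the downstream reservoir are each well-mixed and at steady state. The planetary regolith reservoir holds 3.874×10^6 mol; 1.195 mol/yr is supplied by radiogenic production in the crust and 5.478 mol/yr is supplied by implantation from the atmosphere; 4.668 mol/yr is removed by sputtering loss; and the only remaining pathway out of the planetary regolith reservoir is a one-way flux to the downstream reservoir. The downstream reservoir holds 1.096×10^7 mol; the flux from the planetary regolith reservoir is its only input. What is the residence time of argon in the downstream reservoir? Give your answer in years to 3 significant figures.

Balance the planetary regolith reservoir: ΣF_in = 1.195 + 5.478 = 6.6730 mol/yr.
Flux to the downstream reservoir = ΣF_in − (4.668) = 2.0050 mol/yr.
At steady state the output of the downstream reservoir equals its input, 2.0050 mol/yr.
τ = M / F = 1.096×10^7 / 2.0050 = 5.466×10^6 yr.

5.47×10^6 yr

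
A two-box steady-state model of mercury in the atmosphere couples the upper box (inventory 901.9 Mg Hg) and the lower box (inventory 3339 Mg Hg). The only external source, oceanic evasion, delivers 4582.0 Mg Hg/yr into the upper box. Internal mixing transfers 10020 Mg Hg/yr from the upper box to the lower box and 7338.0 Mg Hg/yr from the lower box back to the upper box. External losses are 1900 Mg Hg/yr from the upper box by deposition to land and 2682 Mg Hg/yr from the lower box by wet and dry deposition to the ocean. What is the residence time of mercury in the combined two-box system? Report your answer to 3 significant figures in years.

Residence time in the combined system uses the total inventory and the total *external* removal — internal exchanges between the two boxes cancel.
M_total = 901.9 + 3339 = 4240.9 Mg Hg.
ΣF_external_out = 1900 + 2682 = 4582.0 Mg Hg/yr.
τ = M_total / ΣF_ext = 4240.9 / 4582.0 = 0.9256 yr.

0.926 yr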